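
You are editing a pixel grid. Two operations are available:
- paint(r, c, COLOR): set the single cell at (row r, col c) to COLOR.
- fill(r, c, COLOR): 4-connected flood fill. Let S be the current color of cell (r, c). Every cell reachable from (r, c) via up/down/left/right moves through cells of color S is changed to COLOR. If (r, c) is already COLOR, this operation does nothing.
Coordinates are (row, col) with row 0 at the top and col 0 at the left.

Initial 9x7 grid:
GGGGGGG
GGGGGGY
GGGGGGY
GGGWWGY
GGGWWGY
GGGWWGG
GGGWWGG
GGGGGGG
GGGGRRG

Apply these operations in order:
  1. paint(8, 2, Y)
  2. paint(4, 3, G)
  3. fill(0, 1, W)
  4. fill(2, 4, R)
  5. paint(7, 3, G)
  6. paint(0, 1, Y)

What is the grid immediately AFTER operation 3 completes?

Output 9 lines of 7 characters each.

After op 1 paint(8,2,Y):
GGGGGGG
GGGGGGY
GGGGGGY
GGGWWGY
GGGWWGY
GGGWWGG
GGGWWGG
GGGGGGG
GGYGRRG
After op 2 paint(4,3,G):
GGGGGGG
GGGGGGY
GGGGGGY
GGGWWGY
GGGGWGY
GGGWWGG
GGGWWGG
GGGGGGG
GGYGRRG
After op 3 fill(0,1,W) [49 cells changed]:
WWWWWWW
WWWWWWY
WWWWWWY
WWWWWWY
WWWWWWY
WWWWWWW
WWWWWWW
WWWWWWW
WWYWRRW

Answer: WWWWWWW
WWWWWWY
WWWWWWY
WWWWWWY
WWWWWWY
WWWWWWW
WWWWWWW
WWWWWWW
WWYWRRW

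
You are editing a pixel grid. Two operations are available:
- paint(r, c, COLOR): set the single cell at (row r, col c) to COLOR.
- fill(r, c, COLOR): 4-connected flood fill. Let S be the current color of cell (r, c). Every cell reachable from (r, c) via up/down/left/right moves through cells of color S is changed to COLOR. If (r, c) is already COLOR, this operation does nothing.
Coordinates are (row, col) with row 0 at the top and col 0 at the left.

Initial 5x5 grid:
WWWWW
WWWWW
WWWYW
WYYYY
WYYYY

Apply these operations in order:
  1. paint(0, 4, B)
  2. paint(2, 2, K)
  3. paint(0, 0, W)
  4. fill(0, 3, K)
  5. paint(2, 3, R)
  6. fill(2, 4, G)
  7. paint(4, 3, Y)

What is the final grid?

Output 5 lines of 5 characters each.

After op 1 paint(0,4,B):
WWWWB
WWWWW
WWWYW
WYYYY
WYYYY
After op 2 paint(2,2,K):
WWWWB
WWWWW
WWKYW
WYYYY
WYYYY
After op 3 paint(0,0,W):
WWWWB
WWWWW
WWKYW
WYYYY
WYYYY
After op 4 fill(0,3,K) [14 cells changed]:
KKKKB
KKKKK
KKKYK
KYYYY
KYYYY
After op 5 paint(2,3,R):
KKKKB
KKKKK
KKKRK
KYYYY
KYYYY
After op 6 fill(2,4,G) [15 cells changed]:
GGGGB
GGGGG
GGGRG
GYYYY
GYYYY
After op 7 paint(4,3,Y):
GGGGB
GGGGG
GGGRG
GYYYY
GYYYY

Answer: GGGGB
GGGGG
GGGRG
GYYYY
GYYYY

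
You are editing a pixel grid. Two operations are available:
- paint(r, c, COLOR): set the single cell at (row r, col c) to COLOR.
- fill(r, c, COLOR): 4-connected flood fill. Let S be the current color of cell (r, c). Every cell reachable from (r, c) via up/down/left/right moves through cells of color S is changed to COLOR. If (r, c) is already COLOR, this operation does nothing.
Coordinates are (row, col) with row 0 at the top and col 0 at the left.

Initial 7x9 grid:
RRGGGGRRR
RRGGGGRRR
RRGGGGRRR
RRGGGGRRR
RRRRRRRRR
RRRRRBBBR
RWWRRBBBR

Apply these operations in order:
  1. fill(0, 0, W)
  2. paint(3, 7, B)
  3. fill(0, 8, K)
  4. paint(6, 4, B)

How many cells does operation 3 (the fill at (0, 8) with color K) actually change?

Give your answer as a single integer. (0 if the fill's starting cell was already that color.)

After op 1 fill(0,0,W) [39 cells changed]:
WWGGGGWWW
WWGGGGWWW
WWGGGGWWW
WWGGGGWWW
WWWWWWWWW
WWWWWBBBW
WWWWWBBBW
After op 2 paint(3,7,B):
WWGGGGWWW
WWGGGGWWW
WWGGGGWWW
WWGGGGWBW
WWWWWWWWW
WWWWWBBBW
WWWWWBBBW
After op 3 fill(0,8,K) [40 cells changed]:
KKGGGGKKK
KKGGGGKKK
KKGGGGKKK
KKGGGGKBK
KKKKKKKKK
KKKKKBBBK
KKKKKBBBK

Answer: 40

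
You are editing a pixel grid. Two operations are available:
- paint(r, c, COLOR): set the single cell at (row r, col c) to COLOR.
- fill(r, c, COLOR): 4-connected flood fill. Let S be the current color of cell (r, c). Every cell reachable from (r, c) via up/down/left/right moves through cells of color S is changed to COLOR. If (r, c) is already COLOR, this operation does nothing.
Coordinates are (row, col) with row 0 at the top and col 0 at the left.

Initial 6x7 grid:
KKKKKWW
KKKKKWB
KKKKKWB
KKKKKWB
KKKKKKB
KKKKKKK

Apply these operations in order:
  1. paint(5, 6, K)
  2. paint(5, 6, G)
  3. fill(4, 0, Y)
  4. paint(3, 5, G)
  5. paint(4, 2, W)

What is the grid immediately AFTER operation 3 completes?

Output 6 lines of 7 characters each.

After op 1 paint(5,6,K):
KKKKKWW
KKKKKWB
KKKKKWB
KKKKKWB
KKKKKKB
KKKKKKK
After op 2 paint(5,6,G):
KKKKKWW
KKKKKWB
KKKKKWB
KKKKKWB
KKKKKKB
KKKKKKG
After op 3 fill(4,0,Y) [32 cells changed]:
YYYYYWW
YYYYYWB
YYYYYWB
YYYYYWB
YYYYYYB
YYYYYYG

Answer: YYYYYWW
YYYYYWB
YYYYYWB
YYYYYWB
YYYYYYB
YYYYYYG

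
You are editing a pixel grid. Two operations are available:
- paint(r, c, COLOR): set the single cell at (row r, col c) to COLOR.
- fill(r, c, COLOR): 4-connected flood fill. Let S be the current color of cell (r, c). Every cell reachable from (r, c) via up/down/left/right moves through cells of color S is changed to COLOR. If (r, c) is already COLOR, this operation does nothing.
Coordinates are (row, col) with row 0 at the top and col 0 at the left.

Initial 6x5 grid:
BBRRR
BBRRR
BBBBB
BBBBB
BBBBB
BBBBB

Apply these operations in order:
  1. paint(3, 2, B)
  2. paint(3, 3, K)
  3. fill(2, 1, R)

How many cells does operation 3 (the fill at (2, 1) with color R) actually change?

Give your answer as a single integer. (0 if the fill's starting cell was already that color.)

After op 1 paint(3,2,B):
BBRRR
BBRRR
BBBBB
BBBBB
BBBBB
BBBBB
After op 2 paint(3,3,K):
BBRRR
BBRRR
BBBBB
BBBKB
BBBBB
BBBBB
After op 3 fill(2,1,R) [23 cells changed]:
RRRRR
RRRRR
RRRRR
RRRKR
RRRRR
RRRRR

Answer: 23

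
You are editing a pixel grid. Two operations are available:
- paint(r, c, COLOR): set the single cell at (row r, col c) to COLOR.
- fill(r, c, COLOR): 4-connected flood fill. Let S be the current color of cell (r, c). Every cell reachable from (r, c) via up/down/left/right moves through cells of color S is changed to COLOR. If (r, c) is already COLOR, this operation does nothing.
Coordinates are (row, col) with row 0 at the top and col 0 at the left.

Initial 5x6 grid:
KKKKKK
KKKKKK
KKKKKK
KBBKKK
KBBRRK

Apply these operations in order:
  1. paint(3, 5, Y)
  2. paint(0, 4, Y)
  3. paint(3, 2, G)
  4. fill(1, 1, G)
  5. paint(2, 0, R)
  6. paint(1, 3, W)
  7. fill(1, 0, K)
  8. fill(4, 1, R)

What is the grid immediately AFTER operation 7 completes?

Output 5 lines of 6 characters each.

After op 1 paint(3,5,Y):
KKKKKK
KKKKKK
KKKKKK
KBBKKY
KBBRRK
After op 2 paint(0,4,Y):
KKKKYK
KKKKKK
KKKKKK
KBBKKY
KBBRRK
After op 3 paint(3,2,G):
KKKKYK
KKKKKK
KKKKKK
KBGKKY
KBBRRK
After op 4 fill(1,1,G) [21 cells changed]:
GGGGYG
GGGGGG
GGGGGG
GBGGGY
GBBRRK
After op 5 paint(2,0,R):
GGGGYG
GGGGGG
RGGGGG
GBGGGY
GBBRRK
After op 6 paint(1,3,W):
GGGGYG
GGGWGG
RGGGGG
GBGGGY
GBBRRK
After op 7 fill(1,0,K) [18 cells changed]:
KKKKYK
KKKWKK
RKKKKK
GBKKKY
GBBRRK

Answer: KKKKYK
KKKWKK
RKKKKK
GBKKKY
GBBRRK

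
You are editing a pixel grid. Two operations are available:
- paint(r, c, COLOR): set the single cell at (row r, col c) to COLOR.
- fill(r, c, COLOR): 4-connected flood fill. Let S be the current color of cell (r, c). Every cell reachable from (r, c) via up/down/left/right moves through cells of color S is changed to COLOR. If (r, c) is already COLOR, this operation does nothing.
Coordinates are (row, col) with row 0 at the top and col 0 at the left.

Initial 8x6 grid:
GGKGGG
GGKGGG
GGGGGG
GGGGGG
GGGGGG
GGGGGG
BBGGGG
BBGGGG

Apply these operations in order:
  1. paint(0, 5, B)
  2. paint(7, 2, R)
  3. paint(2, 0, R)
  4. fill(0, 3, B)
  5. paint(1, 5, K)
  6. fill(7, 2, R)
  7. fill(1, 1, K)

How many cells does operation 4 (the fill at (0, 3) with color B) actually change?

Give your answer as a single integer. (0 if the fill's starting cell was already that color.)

After op 1 paint(0,5,B):
GGKGGB
GGKGGG
GGGGGG
GGGGGG
GGGGGG
GGGGGG
BBGGGG
BBGGGG
After op 2 paint(7,2,R):
GGKGGB
GGKGGG
GGGGGG
GGGGGG
GGGGGG
GGGGGG
BBGGGG
BBRGGG
After op 3 paint(2,0,R):
GGKGGB
GGKGGG
RGGGGG
GGGGGG
GGGGGG
GGGGGG
BBGGGG
BBRGGG
After op 4 fill(0,3,B) [39 cells changed]:
BBKBBB
BBKBBB
RBBBBB
BBBBBB
BBBBBB
BBBBBB
BBBBBB
BBRBBB

Answer: 39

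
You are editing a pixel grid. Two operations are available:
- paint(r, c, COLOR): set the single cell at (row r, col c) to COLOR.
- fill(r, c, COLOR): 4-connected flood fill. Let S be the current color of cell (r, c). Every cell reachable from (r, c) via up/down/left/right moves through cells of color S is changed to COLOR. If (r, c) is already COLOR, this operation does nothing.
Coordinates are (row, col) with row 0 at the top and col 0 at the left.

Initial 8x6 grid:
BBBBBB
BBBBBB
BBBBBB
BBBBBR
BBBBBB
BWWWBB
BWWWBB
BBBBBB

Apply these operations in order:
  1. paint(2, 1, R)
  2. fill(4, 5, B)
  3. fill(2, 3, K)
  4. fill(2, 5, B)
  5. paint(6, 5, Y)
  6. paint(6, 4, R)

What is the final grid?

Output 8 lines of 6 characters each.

After op 1 paint(2,1,R):
BBBBBB
BBBBBB
BRBBBB
BBBBBR
BBBBBB
BWWWBB
BWWWBB
BBBBBB
After op 2 fill(4,5,B) [0 cells changed]:
BBBBBB
BBBBBB
BRBBBB
BBBBBR
BBBBBB
BWWWBB
BWWWBB
BBBBBB
After op 3 fill(2,3,K) [40 cells changed]:
KKKKKK
KKKKKK
KRKKKK
KKKKKR
KKKKKK
KWWWKK
KWWWKK
KKKKKK
After op 4 fill(2,5,B) [40 cells changed]:
BBBBBB
BBBBBB
BRBBBB
BBBBBR
BBBBBB
BWWWBB
BWWWBB
BBBBBB
After op 5 paint(6,5,Y):
BBBBBB
BBBBBB
BRBBBB
BBBBBR
BBBBBB
BWWWBB
BWWWBY
BBBBBB
After op 6 paint(6,4,R):
BBBBBB
BBBBBB
BRBBBB
BBBBBR
BBBBBB
BWWWBB
BWWWRY
BBBBBB

Answer: BBBBBB
BBBBBB
BRBBBB
BBBBBR
BBBBBB
BWWWBB
BWWWRY
BBBBBB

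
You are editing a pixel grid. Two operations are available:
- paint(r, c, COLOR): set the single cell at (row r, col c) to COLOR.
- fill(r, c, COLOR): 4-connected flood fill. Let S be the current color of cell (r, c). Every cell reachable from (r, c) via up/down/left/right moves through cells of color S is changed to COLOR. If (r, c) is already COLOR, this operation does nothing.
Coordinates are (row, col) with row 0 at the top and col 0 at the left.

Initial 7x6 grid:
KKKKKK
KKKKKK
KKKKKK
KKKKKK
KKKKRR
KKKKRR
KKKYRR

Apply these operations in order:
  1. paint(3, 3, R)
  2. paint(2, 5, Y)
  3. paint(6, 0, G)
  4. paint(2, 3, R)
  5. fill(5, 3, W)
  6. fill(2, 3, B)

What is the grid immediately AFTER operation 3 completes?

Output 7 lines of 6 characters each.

After op 1 paint(3,3,R):
KKKKKK
KKKKKK
KKKKKK
KKKRKK
KKKKRR
KKKKRR
KKKYRR
After op 2 paint(2,5,Y):
KKKKKK
KKKKKK
KKKKKY
KKKRKK
KKKKRR
KKKKRR
KKKYRR
After op 3 paint(6,0,G):
KKKKKK
KKKKKK
KKKKKY
KKKRKK
KKKKRR
KKKKRR
GKKYRR

Answer: KKKKKK
KKKKKK
KKKKKY
KKKRKK
KKKKRR
KKKKRR
GKKYRR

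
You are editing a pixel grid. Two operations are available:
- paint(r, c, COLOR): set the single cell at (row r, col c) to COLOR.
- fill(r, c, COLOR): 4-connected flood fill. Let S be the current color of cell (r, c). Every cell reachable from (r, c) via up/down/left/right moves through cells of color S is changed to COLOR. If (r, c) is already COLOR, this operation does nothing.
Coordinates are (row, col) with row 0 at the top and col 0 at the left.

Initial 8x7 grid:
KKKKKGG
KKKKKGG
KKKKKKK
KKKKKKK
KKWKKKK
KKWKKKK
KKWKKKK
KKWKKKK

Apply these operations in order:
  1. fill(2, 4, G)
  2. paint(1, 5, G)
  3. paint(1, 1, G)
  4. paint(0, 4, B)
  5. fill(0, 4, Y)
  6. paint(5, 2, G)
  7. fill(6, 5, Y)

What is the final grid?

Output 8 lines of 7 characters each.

Answer: YYYYYYY
YYYYYYY
YYYYYYY
YYYYYYY
YYWYYYY
YYYYYYY
YYWYYYY
YYWYYYY

Derivation:
After op 1 fill(2,4,G) [48 cells changed]:
GGGGGGG
GGGGGGG
GGGGGGG
GGGGGGG
GGWGGGG
GGWGGGG
GGWGGGG
GGWGGGG
After op 2 paint(1,5,G):
GGGGGGG
GGGGGGG
GGGGGGG
GGGGGGG
GGWGGGG
GGWGGGG
GGWGGGG
GGWGGGG
After op 3 paint(1,1,G):
GGGGGGG
GGGGGGG
GGGGGGG
GGGGGGG
GGWGGGG
GGWGGGG
GGWGGGG
GGWGGGG
After op 4 paint(0,4,B):
GGGGBGG
GGGGGGG
GGGGGGG
GGGGGGG
GGWGGGG
GGWGGGG
GGWGGGG
GGWGGGG
After op 5 fill(0,4,Y) [1 cells changed]:
GGGGYGG
GGGGGGG
GGGGGGG
GGGGGGG
GGWGGGG
GGWGGGG
GGWGGGG
GGWGGGG
After op 6 paint(5,2,G):
GGGGYGG
GGGGGGG
GGGGGGG
GGGGGGG
GGWGGGG
GGGGGGG
GGWGGGG
GGWGGGG
After op 7 fill(6,5,Y) [52 cells changed]:
YYYYYYY
YYYYYYY
YYYYYYY
YYYYYYY
YYWYYYY
YYYYYYY
YYWYYYY
YYWYYYY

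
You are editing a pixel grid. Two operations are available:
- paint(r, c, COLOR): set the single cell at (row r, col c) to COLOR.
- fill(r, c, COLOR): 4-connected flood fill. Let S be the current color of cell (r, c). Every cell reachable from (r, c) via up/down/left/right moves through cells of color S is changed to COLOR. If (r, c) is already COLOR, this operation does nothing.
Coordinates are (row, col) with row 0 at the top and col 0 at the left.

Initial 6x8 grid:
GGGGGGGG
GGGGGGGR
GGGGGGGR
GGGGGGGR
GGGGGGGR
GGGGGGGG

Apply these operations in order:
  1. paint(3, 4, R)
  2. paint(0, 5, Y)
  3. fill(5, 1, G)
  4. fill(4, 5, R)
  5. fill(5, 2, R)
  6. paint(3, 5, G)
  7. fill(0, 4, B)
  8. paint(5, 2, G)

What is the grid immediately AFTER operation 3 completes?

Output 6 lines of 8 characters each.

Answer: GGGGGYGG
GGGGGGGR
GGGGGGGR
GGGGRGGR
GGGGGGGR
GGGGGGGG

Derivation:
After op 1 paint(3,4,R):
GGGGGGGG
GGGGGGGR
GGGGGGGR
GGGGRGGR
GGGGGGGR
GGGGGGGG
After op 2 paint(0,5,Y):
GGGGGYGG
GGGGGGGR
GGGGGGGR
GGGGRGGR
GGGGGGGR
GGGGGGGG
After op 3 fill(5,1,G) [0 cells changed]:
GGGGGYGG
GGGGGGGR
GGGGGGGR
GGGGRGGR
GGGGGGGR
GGGGGGGG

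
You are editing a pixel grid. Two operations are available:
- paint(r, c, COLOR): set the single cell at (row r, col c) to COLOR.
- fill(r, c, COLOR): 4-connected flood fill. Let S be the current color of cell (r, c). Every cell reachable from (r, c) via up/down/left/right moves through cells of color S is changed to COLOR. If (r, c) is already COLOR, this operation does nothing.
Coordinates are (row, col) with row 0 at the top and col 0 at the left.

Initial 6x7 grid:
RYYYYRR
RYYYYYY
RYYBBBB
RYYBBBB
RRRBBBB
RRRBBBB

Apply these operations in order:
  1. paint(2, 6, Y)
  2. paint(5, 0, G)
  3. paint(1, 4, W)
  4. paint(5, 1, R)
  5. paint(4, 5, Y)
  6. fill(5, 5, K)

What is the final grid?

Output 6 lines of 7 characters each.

Answer: RYYYYRR
RYYYWYY
RYYKKKY
RYYKKKK
RRRKKYK
GRRKKKK

Derivation:
After op 1 paint(2,6,Y):
RYYYYRR
RYYYYYY
RYYBBBY
RYYBBBB
RRRBBBB
RRRBBBB
After op 2 paint(5,0,G):
RYYYYRR
RYYYYYY
RYYBBBY
RYYBBBB
RRRBBBB
GRRBBBB
After op 3 paint(1,4,W):
RYYYYRR
RYYYWYY
RYYBBBY
RYYBBBB
RRRBBBB
GRRBBBB
After op 4 paint(5,1,R):
RYYYYRR
RYYYWYY
RYYBBBY
RYYBBBB
RRRBBBB
GRRBBBB
After op 5 paint(4,5,Y):
RYYYYRR
RYYYWYY
RYYBBBY
RYYBBBB
RRRBBYB
GRRBBBB
After op 6 fill(5,5,K) [14 cells changed]:
RYYYYRR
RYYYWYY
RYYKKKY
RYYKKKK
RRRKKYK
GRRKKKK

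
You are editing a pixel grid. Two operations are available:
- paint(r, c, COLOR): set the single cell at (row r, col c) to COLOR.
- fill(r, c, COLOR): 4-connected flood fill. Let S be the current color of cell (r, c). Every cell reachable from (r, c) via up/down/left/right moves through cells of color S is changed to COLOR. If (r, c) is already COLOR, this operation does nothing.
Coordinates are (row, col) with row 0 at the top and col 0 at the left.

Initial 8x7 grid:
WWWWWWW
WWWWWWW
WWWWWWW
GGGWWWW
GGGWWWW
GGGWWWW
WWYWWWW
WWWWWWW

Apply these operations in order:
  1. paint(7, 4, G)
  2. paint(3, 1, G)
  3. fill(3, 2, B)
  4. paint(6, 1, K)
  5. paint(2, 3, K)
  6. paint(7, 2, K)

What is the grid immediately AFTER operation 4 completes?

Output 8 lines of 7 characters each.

After op 1 paint(7,4,G):
WWWWWWW
WWWWWWW
WWWWWWW
GGGWWWW
GGGWWWW
GGGWWWW
WWYWWWW
WWWWGWW
After op 2 paint(3,1,G):
WWWWWWW
WWWWWWW
WWWWWWW
GGGWWWW
GGGWWWW
GGGWWWW
WWYWWWW
WWWWGWW
After op 3 fill(3,2,B) [9 cells changed]:
WWWWWWW
WWWWWWW
WWWWWWW
BBBWWWW
BBBWWWW
BBBWWWW
WWYWWWW
WWWWGWW
After op 4 paint(6,1,K):
WWWWWWW
WWWWWWW
WWWWWWW
BBBWWWW
BBBWWWW
BBBWWWW
WKYWWWW
WWWWGWW

Answer: WWWWWWW
WWWWWWW
WWWWWWW
BBBWWWW
BBBWWWW
BBBWWWW
WKYWWWW
WWWWGWW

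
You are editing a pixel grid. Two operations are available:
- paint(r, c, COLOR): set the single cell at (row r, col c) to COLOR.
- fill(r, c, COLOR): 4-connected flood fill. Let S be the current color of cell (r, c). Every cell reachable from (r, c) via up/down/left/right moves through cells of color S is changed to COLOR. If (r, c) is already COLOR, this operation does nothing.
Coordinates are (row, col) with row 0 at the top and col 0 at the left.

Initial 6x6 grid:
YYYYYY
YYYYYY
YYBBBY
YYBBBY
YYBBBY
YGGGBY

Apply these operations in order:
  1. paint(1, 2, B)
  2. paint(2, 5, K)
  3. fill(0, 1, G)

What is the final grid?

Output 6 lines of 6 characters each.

Answer: GGGGGG
GGBGGG
GGBBBK
GGBBBY
GGBBBY
GGGGBY

Derivation:
After op 1 paint(1,2,B):
YYYYYY
YYBYYY
YYBBBY
YYBBBY
YYBBBY
YGGGBY
After op 2 paint(2,5,K):
YYYYYY
YYBYYY
YYBBBK
YYBBBY
YYBBBY
YGGGBY
After op 3 fill(0,1,G) [18 cells changed]:
GGGGGG
GGBGGG
GGBBBK
GGBBBY
GGBBBY
GGGGBY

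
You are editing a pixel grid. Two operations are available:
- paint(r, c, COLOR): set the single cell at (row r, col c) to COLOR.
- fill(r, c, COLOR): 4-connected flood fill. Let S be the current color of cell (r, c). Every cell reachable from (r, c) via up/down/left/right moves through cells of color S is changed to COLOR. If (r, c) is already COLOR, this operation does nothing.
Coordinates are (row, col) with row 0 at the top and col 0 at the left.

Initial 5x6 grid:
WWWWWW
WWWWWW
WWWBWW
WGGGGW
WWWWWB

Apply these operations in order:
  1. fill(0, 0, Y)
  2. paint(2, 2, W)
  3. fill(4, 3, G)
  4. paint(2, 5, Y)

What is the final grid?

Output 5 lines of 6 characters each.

After op 1 fill(0,0,Y) [24 cells changed]:
YYYYYY
YYYYYY
YYYBYY
YGGGGY
YYYYYB
After op 2 paint(2,2,W):
YYYYYY
YYYYYY
YYWBYY
YGGGGY
YYYYYB
After op 3 fill(4,3,G) [23 cells changed]:
GGGGGG
GGGGGG
GGWBGG
GGGGGG
GGGGGB
After op 4 paint(2,5,Y):
GGGGGG
GGGGGG
GGWBGY
GGGGGG
GGGGGB

Answer: GGGGGG
GGGGGG
GGWBGY
GGGGGG
GGGGGB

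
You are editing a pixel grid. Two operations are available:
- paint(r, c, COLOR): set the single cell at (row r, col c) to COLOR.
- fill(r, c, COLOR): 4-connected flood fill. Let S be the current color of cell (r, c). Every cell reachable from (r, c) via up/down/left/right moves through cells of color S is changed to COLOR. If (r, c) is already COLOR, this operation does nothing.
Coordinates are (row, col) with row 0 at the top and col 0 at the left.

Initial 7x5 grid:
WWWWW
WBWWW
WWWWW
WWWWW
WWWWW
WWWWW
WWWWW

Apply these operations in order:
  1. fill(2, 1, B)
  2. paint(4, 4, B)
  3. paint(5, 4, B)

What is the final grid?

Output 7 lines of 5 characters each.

Answer: BBBBB
BBBBB
BBBBB
BBBBB
BBBBB
BBBBB
BBBBB

Derivation:
After op 1 fill(2,1,B) [34 cells changed]:
BBBBB
BBBBB
BBBBB
BBBBB
BBBBB
BBBBB
BBBBB
After op 2 paint(4,4,B):
BBBBB
BBBBB
BBBBB
BBBBB
BBBBB
BBBBB
BBBBB
After op 3 paint(5,4,B):
BBBBB
BBBBB
BBBBB
BBBBB
BBBBB
BBBBB
BBBBB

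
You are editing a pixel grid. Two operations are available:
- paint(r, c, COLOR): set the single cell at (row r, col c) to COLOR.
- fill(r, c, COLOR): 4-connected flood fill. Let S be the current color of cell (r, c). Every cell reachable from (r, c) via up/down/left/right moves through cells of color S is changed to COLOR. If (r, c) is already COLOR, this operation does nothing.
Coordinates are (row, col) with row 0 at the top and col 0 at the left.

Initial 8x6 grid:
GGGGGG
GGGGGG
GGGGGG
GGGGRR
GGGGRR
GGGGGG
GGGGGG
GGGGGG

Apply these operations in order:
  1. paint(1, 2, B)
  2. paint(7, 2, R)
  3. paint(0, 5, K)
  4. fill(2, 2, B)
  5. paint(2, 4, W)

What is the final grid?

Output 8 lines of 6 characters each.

After op 1 paint(1,2,B):
GGGGGG
GGBGGG
GGGGGG
GGGGRR
GGGGRR
GGGGGG
GGGGGG
GGGGGG
After op 2 paint(7,2,R):
GGGGGG
GGBGGG
GGGGGG
GGGGRR
GGGGRR
GGGGGG
GGGGGG
GGRGGG
After op 3 paint(0,5,K):
GGGGGK
GGBGGG
GGGGGG
GGGGRR
GGGGRR
GGGGGG
GGGGGG
GGRGGG
After op 4 fill(2,2,B) [41 cells changed]:
BBBBBK
BBBBBB
BBBBBB
BBBBRR
BBBBRR
BBBBBB
BBBBBB
BBRBBB
After op 5 paint(2,4,W):
BBBBBK
BBBBBB
BBBBWB
BBBBRR
BBBBRR
BBBBBB
BBBBBB
BBRBBB

Answer: BBBBBK
BBBBBB
BBBBWB
BBBBRR
BBBBRR
BBBBBB
BBBBBB
BBRBBB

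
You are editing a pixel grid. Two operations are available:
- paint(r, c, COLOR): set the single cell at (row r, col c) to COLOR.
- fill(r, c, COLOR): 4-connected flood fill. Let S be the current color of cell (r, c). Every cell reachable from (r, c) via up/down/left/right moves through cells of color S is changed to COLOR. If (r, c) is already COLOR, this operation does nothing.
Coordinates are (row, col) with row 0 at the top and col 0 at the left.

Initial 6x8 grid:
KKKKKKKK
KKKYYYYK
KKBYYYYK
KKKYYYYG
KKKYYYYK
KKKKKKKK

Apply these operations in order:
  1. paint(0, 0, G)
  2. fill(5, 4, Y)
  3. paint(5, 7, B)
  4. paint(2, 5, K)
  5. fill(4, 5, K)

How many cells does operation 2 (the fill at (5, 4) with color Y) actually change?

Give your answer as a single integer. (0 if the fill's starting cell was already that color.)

Answer: 29

Derivation:
After op 1 paint(0,0,G):
GKKKKKKK
KKKYYYYK
KKBYYYYK
KKKYYYYG
KKKYYYYK
KKKKKKKK
After op 2 fill(5,4,Y) [29 cells changed]:
GYYYYYYY
YYYYYYYY
YYBYYYYY
YYYYYYYG
YYYYYYYY
YYYYYYYY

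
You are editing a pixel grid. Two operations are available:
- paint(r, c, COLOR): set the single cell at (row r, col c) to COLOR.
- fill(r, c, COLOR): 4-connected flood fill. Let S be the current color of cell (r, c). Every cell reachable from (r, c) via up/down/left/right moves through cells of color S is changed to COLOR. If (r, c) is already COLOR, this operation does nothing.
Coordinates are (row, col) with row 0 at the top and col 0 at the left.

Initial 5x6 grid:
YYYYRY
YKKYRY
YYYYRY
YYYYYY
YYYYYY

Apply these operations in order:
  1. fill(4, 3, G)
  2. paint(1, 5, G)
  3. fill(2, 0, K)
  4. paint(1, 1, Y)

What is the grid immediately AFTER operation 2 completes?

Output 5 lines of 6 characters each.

Answer: GGGGRG
GKKGRG
GGGGRG
GGGGGG
GGGGGG

Derivation:
After op 1 fill(4,3,G) [25 cells changed]:
GGGGRG
GKKGRG
GGGGRG
GGGGGG
GGGGGG
After op 2 paint(1,5,G):
GGGGRG
GKKGRG
GGGGRG
GGGGGG
GGGGGG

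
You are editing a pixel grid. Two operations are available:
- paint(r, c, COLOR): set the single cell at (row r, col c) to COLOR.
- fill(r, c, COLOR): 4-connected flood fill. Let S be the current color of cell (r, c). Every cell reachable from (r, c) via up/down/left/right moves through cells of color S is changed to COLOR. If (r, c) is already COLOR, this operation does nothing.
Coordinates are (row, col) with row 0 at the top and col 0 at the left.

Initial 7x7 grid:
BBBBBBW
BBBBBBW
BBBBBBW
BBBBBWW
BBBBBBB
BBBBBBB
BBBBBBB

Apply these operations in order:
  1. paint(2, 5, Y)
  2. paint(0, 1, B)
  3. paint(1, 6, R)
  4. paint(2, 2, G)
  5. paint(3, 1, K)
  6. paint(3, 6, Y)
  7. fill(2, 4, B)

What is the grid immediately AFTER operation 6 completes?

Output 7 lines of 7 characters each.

Answer: BBBBBBW
BBBBBBR
BBGBBYW
BKBBBWY
BBBBBBB
BBBBBBB
BBBBBBB

Derivation:
After op 1 paint(2,5,Y):
BBBBBBW
BBBBBBW
BBBBBYW
BBBBBWW
BBBBBBB
BBBBBBB
BBBBBBB
After op 2 paint(0,1,B):
BBBBBBW
BBBBBBW
BBBBBYW
BBBBBWW
BBBBBBB
BBBBBBB
BBBBBBB
After op 3 paint(1,6,R):
BBBBBBW
BBBBBBR
BBBBBYW
BBBBBWW
BBBBBBB
BBBBBBB
BBBBBBB
After op 4 paint(2,2,G):
BBBBBBW
BBBBBBR
BBGBBYW
BBBBBWW
BBBBBBB
BBBBBBB
BBBBBBB
After op 5 paint(3,1,K):
BBBBBBW
BBBBBBR
BBGBBYW
BKBBBWW
BBBBBBB
BBBBBBB
BBBBBBB
After op 6 paint(3,6,Y):
BBBBBBW
BBBBBBR
BBGBBYW
BKBBBWY
BBBBBBB
BBBBBBB
BBBBBBB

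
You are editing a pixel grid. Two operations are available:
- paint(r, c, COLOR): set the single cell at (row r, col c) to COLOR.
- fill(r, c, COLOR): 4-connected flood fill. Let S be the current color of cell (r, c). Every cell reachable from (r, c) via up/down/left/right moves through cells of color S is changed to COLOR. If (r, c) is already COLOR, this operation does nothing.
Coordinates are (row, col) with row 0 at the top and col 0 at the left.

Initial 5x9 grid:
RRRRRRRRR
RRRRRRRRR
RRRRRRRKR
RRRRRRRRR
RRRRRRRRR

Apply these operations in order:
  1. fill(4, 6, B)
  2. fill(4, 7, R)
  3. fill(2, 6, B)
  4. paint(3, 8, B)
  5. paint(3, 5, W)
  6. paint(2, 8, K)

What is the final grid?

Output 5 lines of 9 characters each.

Answer: BBBBBBBBB
BBBBBBBBB
BBBBBBBKK
BBBBBWBBB
BBBBBBBBB

Derivation:
After op 1 fill(4,6,B) [44 cells changed]:
BBBBBBBBB
BBBBBBBBB
BBBBBBBKB
BBBBBBBBB
BBBBBBBBB
After op 2 fill(4,7,R) [44 cells changed]:
RRRRRRRRR
RRRRRRRRR
RRRRRRRKR
RRRRRRRRR
RRRRRRRRR
After op 3 fill(2,6,B) [44 cells changed]:
BBBBBBBBB
BBBBBBBBB
BBBBBBBKB
BBBBBBBBB
BBBBBBBBB
After op 4 paint(3,8,B):
BBBBBBBBB
BBBBBBBBB
BBBBBBBKB
BBBBBBBBB
BBBBBBBBB
After op 5 paint(3,5,W):
BBBBBBBBB
BBBBBBBBB
BBBBBBBKB
BBBBBWBBB
BBBBBBBBB
After op 6 paint(2,8,K):
BBBBBBBBB
BBBBBBBBB
BBBBBBBKK
BBBBBWBBB
BBBBBBBBB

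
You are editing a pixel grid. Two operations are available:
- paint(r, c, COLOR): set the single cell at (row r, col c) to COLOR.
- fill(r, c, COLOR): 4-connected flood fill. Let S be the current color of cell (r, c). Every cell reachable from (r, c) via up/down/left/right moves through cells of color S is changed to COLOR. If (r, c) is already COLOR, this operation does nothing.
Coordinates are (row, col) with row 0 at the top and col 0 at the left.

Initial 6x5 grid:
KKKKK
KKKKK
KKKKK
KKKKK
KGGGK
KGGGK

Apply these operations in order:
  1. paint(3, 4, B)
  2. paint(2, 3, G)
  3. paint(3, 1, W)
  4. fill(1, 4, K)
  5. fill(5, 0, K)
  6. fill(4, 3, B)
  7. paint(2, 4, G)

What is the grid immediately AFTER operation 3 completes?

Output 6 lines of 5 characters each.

Answer: KKKKK
KKKKK
KKKGK
KWKKB
KGGGK
KGGGK

Derivation:
After op 1 paint(3,4,B):
KKKKK
KKKKK
KKKKK
KKKKB
KGGGK
KGGGK
After op 2 paint(2,3,G):
KKKKK
KKKKK
KKKGK
KKKKB
KGGGK
KGGGK
After op 3 paint(3,1,W):
KKKKK
KKKKK
KKKGK
KWKKB
KGGGK
KGGGK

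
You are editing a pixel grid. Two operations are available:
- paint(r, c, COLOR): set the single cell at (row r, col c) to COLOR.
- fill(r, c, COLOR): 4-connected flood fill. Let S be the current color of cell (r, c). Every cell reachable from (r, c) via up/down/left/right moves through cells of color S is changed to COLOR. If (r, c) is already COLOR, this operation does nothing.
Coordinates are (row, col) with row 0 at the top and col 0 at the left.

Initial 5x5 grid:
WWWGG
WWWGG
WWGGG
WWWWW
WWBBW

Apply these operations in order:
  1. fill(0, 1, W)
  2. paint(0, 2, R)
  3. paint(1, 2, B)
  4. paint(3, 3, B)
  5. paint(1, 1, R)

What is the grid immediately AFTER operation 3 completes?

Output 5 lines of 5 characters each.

After op 1 fill(0,1,W) [0 cells changed]:
WWWGG
WWWGG
WWGGG
WWWWW
WWBBW
After op 2 paint(0,2,R):
WWRGG
WWWGG
WWGGG
WWWWW
WWBBW
After op 3 paint(1,2,B):
WWRGG
WWBGG
WWGGG
WWWWW
WWBBW

Answer: WWRGG
WWBGG
WWGGG
WWWWW
WWBBW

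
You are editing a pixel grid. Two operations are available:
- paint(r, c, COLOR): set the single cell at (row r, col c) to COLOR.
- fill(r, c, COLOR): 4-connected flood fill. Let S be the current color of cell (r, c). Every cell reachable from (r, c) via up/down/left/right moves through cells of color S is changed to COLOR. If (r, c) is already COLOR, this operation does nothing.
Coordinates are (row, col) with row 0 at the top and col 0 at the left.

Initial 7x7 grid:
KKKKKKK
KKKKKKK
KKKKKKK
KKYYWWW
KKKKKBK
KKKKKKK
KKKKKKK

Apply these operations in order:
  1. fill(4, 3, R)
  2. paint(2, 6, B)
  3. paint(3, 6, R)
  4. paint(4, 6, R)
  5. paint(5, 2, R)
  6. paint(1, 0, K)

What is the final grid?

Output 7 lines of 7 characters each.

Answer: RRRRRRR
KRRRRRR
RRRRRRB
RRYYWWR
RRRRRBR
RRRRRRR
RRRRRRR

Derivation:
After op 1 fill(4,3,R) [43 cells changed]:
RRRRRRR
RRRRRRR
RRRRRRR
RRYYWWW
RRRRRBR
RRRRRRR
RRRRRRR
After op 2 paint(2,6,B):
RRRRRRR
RRRRRRR
RRRRRRB
RRYYWWW
RRRRRBR
RRRRRRR
RRRRRRR
After op 3 paint(3,6,R):
RRRRRRR
RRRRRRR
RRRRRRB
RRYYWWR
RRRRRBR
RRRRRRR
RRRRRRR
After op 4 paint(4,6,R):
RRRRRRR
RRRRRRR
RRRRRRB
RRYYWWR
RRRRRBR
RRRRRRR
RRRRRRR
After op 5 paint(5,2,R):
RRRRRRR
RRRRRRR
RRRRRRB
RRYYWWR
RRRRRBR
RRRRRRR
RRRRRRR
After op 6 paint(1,0,K):
RRRRRRR
KRRRRRR
RRRRRRB
RRYYWWR
RRRRRBR
RRRRRRR
RRRRRRR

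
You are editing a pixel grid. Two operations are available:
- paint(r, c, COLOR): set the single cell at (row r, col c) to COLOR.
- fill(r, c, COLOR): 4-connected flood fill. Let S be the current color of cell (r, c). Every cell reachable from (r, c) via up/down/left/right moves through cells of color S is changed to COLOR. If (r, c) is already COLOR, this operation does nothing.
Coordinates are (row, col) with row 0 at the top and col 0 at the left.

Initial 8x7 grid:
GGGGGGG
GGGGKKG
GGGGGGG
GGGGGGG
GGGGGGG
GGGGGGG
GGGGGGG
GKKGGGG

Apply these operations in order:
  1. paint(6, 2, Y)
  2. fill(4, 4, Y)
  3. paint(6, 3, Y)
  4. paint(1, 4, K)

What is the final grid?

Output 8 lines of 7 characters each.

Answer: YYYYYYY
YYYYKKY
YYYYYYY
YYYYYYY
YYYYYYY
YYYYYYY
YYYYYYY
YKKYYYY

Derivation:
After op 1 paint(6,2,Y):
GGGGGGG
GGGGKKG
GGGGGGG
GGGGGGG
GGGGGGG
GGGGGGG
GGYGGGG
GKKGGGG
After op 2 fill(4,4,Y) [51 cells changed]:
YYYYYYY
YYYYKKY
YYYYYYY
YYYYYYY
YYYYYYY
YYYYYYY
YYYYYYY
YKKYYYY
After op 3 paint(6,3,Y):
YYYYYYY
YYYYKKY
YYYYYYY
YYYYYYY
YYYYYYY
YYYYYYY
YYYYYYY
YKKYYYY
After op 4 paint(1,4,K):
YYYYYYY
YYYYKKY
YYYYYYY
YYYYYYY
YYYYYYY
YYYYYYY
YYYYYYY
YKKYYYY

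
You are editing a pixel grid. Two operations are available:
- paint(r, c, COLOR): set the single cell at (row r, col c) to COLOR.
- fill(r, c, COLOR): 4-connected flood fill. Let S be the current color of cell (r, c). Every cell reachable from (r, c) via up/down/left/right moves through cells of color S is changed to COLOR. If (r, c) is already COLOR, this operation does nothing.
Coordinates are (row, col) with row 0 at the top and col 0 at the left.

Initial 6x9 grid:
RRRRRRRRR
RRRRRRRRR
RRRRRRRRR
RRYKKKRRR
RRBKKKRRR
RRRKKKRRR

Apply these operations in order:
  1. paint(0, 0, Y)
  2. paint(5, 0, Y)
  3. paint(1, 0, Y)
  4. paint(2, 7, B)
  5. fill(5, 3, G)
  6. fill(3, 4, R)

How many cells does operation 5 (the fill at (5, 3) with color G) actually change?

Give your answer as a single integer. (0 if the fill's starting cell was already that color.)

Answer: 9

Derivation:
After op 1 paint(0,0,Y):
YRRRRRRRR
RRRRRRRRR
RRRRRRRRR
RRYKKKRRR
RRBKKKRRR
RRRKKKRRR
After op 2 paint(5,0,Y):
YRRRRRRRR
RRRRRRRRR
RRRRRRRRR
RRYKKKRRR
RRBKKKRRR
YRRKKKRRR
After op 3 paint(1,0,Y):
YRRRRRRRR
YRRRRRRRR
RRRRRRRRR
RRYKKKRRR
RRBKKKRRR
YRRKKKRRR
After op 4 paint(2,7,B):
YRRRRRRRR
YRRRRRRRR
RRRRRRRBR
RRYKKKRRR
RRBKKKRRR
YRRKKKRRR
After op 5 fill(5,3,G) [9 cells changed]:
YRRRRRRRR
YRRRRRRRR
RRRRRRRBR
RRYGGGRRR
RRBGGGRRR
YRRGGGRRR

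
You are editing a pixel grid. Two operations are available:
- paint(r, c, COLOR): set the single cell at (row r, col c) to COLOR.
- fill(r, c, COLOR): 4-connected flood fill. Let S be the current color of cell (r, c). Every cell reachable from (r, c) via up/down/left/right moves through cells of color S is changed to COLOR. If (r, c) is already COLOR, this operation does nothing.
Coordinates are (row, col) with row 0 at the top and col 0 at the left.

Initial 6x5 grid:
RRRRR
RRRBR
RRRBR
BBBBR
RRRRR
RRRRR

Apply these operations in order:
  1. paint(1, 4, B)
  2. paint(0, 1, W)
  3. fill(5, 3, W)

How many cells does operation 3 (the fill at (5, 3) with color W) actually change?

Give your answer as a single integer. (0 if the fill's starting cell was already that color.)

After op 1 paint(1,4,B):
RRRRR
RRRBB
RRRBR
BBBBR
RRRRR
RRRRR
After op 2 paint(0,1,W):
RWRRR
RRRBB
RRRBR
BBBBR
RRRRR
RRRRR
After op 3 fill(5,3,W) [12 cells changed]:
RWRRR
RRRBB
RRRBW
BBBBW
WWWWW
WWWWW

Answer: 12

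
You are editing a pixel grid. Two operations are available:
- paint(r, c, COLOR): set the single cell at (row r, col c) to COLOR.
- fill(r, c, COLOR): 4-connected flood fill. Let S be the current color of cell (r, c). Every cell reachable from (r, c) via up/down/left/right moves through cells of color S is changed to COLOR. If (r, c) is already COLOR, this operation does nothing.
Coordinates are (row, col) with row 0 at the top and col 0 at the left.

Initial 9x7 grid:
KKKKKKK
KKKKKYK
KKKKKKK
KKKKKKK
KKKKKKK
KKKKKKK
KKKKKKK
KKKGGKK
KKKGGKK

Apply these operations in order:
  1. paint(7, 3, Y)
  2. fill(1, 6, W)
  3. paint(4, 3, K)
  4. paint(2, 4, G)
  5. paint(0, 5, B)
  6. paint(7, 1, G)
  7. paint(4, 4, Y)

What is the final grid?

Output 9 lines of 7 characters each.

After op 1 paint(7,3,Y):
KKKKKKK
KKKKKYK
KKKKKKK
KKKKKKK
KKKKKKK
KKKKKKK
KKKKKKK
KKKYGKK
KKKGGKK
After op 2 fill(1,6,W) [58 cells changed]:
WWWWWWW
WWWWWYW
WWWWWWW
WWWWWWW
WWWWWWW
WWWWWWW
WWWWWWW
WWWYGWW
WWWGGWW
After op 3 paint(4,3,K):
WWWWWWW
WWWWWYW
WWWWWWW
WWWWWWW
WWWKWWW
WWWWWWW
WWWWWWW
WWWYGWW
WWWGGWW
After op 4 paint(2,4,G):
WWWWWWW
WWWWWYW
WWWWGWW
WWWWWWW
WWWKWWW
WWWWWWW
WWWWWWW
WWWYGWW
WWWGGWW
After op 5 paint(0,5,B):
WWWWWBW
WWWWWYW
WWWWGWW
WWWWWWW
WWWKWWW
WWWWWWW
WWWWWWW
WWWYGWW
WWWGGWW
After op 6 paint(7,1,G):
WWWWWBW
WWWWWYW
WWWWGWW
WWWWWWW
WWWKWWW
WWWWWWW
WWWWWWW
WGWYGWW
WWWGGWW
After op 7 paint(4,4,Y):
WWWWWBW
WWWWWYW
WWWWGWW
WWWWWWW
WWWKYWW
WWWWWWW
WWWWWWW
WGWYGWW
WWWGGWW

Answer: WWWWWBW
WWWWWYW
WWWWGWW
WWWWWWW
WWWKYWW
WWWWWWW
WWWWWWW
WGWYGWW
WWWGGWW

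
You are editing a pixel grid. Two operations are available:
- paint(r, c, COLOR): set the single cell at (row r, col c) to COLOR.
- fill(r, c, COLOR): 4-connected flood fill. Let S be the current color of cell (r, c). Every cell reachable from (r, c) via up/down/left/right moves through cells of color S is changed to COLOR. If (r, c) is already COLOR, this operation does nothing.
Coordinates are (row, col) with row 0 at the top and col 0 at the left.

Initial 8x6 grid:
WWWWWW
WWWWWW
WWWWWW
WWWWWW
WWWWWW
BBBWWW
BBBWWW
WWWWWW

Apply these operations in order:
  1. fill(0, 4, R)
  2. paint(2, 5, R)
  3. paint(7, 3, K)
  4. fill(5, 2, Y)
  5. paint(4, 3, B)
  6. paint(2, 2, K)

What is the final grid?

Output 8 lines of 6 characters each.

After op 1 fill(0,4,R) [42 cells changed]:
RRRRRR
RRRRRR
RRRRRR
RRRRRR
RRRRRR
BBBRRR
BBBRRR
RRRRRR
After op 2 paint(2,5,R):
RRRRRR
RRRRRR
RRRRRR
RRRRRR
RRRRRR
BBBRRR
BBBRRR
RRRRRR
After op 3 paint(7,3,K):
RRRRRR
RRRRRR
RRRRRR
RRRRRR
RRRRRR
BBBRRR
BBBRRR
RRRKRR
After op 4 fill(5,2,Y) [6 cells changed]:
RRRRRR
RRRRRR
RRRRRR
RRRRRR
RRRRRR
YYYRRR
YYYRRR
RRRKRR
After op 5 paint(4,3,B):
RRRRRR
RRRRRR
RRRRRR
RRRRRR
RRRBRR
YYYRRR
YYYRRR
RRRKRR
After op 6 paint(2,2,K):
RRRRRR
RRRRRR
RRKRRR
RRRRRR
RRRBRR
YYYRRR
YYYRRR
RRRKRR

Answer: RRRRRR
RRRRRR
RRKRRR
RRRRRR
RRRBRR
YYYRRR
YYYRRR
RRRKRR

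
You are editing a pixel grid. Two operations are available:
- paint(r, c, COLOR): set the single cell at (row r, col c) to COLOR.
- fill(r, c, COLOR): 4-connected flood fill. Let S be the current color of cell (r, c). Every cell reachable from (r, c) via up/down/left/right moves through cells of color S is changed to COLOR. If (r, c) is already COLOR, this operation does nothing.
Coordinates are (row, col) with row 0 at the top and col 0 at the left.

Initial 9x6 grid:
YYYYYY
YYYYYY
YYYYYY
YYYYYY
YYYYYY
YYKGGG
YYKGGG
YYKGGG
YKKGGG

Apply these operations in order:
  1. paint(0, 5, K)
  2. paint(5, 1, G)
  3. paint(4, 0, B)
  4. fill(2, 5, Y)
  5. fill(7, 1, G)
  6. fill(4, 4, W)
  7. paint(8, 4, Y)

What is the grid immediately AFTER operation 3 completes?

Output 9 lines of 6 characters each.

Answer: YYYYYK
YYYYYY
YYYYYY
YYYYYY
BYYYYY
YGKGGG
YYKGGG
YYKGGG
YKKGGG

Derivation:
After op 1 paint(0,5,K):
YYYYYK
YYYYYY
YYYYYY
YYYYYY
YYYYYY
YYKGGG
YYKGGG
YYKGGG
YKKGGG
After op 2 paint(5,1,G):
YYYYYK
YYYYYY
YYYYYY
YYYYYY
YYYYYY
YGKGGG
YYKGGG
YYKGGG
YKKGGG
After op 3 paint(4,0,B):
YYYYYK
YYYYYY
YYYYYY
YYYYYY
BYYYYY
YGKGGG
YYKGGG
YYKGGG
YKKGGG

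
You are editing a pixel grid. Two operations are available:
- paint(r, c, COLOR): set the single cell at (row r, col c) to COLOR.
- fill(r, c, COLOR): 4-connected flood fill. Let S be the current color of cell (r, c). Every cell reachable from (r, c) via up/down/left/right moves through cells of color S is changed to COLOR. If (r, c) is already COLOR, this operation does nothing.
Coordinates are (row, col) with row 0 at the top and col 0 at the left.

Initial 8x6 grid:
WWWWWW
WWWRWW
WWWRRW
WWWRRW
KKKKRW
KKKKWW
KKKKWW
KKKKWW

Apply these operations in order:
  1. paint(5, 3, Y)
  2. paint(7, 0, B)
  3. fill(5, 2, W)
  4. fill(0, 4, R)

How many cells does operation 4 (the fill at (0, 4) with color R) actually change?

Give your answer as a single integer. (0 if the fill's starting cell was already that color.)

After op 1 paint(5,3,Y):
WWWWWW
WWWRWW
WWWRRW
WWWRRW
KKKKRW
KKKYWW
KKKKWW
KKKKWW
After op 2 paint(7,0,B):
WWWWWW
WWWRWW
WWWRRW
WWWRRW
KKKKRW
KKKYWW
KKKKWW
BKKKWW
After op 3 fill(5,2,W) [14 cells changed]:
WWWWWW
WWWRWW
WWWRRW
WWWRRW
WWWWRW
WWWYWW
WWWWWW
BWWWWW
After op 4 fill(0,4,R) [40 cells changed]:
RRRRRR
RRRRRR
RRRRRR
RRRRRR
RRRRRR
RRRYRR
RRRRRR
BRRRRR

Answer: 40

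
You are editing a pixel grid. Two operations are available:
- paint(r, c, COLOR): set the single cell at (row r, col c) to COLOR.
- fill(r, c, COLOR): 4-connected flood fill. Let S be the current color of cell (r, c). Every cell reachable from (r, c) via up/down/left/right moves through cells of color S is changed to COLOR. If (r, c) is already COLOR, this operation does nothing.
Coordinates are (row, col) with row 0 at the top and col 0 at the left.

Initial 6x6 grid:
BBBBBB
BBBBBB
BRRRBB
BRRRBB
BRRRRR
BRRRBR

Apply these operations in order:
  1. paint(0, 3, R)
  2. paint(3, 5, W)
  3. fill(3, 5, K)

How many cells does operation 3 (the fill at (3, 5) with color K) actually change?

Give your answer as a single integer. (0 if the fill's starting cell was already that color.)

Answer: 1

Derivation:
After op 1 paint(0,3,R):
BBBRBB
BBBBBB
BRRRBB
BRRRBB
BRRRRR
BRRRBR
After op 2 paint(3,5,W):
BBBRBB
BBBBBB
BRRRBB
BRRRBW
BRRRRR
BRRRBR
After op 3 fill(3,5,K) [1 cells changed]:
BBBRBB
BBBBBB
BRRRBB
BRRRBK
BRRRRR
BRRRBR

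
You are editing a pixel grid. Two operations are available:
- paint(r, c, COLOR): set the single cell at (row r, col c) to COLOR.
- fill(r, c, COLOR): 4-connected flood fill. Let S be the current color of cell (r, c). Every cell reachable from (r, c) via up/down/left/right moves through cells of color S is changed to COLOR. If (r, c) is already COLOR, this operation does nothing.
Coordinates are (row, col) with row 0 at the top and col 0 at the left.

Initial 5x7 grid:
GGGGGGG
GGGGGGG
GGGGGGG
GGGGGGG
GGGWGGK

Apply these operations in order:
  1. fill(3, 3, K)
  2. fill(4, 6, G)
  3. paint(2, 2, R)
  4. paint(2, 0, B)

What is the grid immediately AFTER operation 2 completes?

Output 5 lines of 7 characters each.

Answer: GGGGGGG
GGGGGGG
GGGGGGG
GGGGGGG
GGGWGGG

Derivation:
After op 1 fill(3,3,K) [33 cells changed]:
KKKKKKK
KKKKKKK
KKKKKKK
KKKKKKK
KKKWKKK
After op 2 fill(4,6,G) [34 cells changed]:
GGGGGGG
GGGGGGG
GGGGGGG
GGGGGGG
GGGWGGG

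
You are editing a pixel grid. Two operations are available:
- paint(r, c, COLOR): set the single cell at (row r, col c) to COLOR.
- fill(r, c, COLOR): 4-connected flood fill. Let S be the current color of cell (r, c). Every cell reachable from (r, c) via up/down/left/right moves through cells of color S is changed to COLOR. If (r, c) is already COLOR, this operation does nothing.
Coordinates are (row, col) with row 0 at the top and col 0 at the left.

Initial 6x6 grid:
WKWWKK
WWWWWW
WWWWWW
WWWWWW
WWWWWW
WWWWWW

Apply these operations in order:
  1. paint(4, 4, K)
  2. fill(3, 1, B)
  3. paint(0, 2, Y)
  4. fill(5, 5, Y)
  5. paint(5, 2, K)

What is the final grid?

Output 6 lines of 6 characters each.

After op 1 paint(4,4,K):
WKWWKK
WWWWWW
WWWWWW
WWWWWW
WWWWKW
WWWWWW
After op 2 fill(3,1,B) [32 cells changed]:
BKBBKK
BBBBBB
BBBBBB
BBBBBB
BBBBKB
BBBBBB
After op 3 paint(0,2,Y):
BKYBKK
BBBBBB
BBBBBB
BBBBBB
BBBBKB
BBBBBB
After op 4 fill(5,5,Y) [31 cells changed]:
YKYYKK
YYYYYY
YYYYYY
YYYYYY
YYYYKY
YYYYYY
After op 5 paint(5,2,K):
YKYYKK
YYYYYY
YYYYYY
YYYYYY
YYYYKY
YYKYYY

Answer: YKYYKK
YYYYYY
YYYYYY
YYYYYY
YYYYKY
YYKYYY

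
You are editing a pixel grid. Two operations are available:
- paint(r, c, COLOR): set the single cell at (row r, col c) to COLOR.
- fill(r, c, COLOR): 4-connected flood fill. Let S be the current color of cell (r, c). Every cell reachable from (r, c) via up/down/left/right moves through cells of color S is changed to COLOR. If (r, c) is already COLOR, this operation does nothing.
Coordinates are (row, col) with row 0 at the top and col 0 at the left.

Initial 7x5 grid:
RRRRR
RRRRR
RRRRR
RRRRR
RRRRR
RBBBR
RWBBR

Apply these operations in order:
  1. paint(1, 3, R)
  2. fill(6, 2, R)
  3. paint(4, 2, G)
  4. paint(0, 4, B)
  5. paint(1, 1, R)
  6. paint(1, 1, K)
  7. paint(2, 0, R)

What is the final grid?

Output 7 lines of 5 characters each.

Answer: RRRRB
RKRRR
RRRRR
RRRRR
RRGRR
RRRRR
RWRRR

Derivation:
After op 1 paint(1,3,R):
RRRRR
RRRRR
RRRRR
RRRRR
RRRRR
RBBBR
RWBBR
After op 2 fill(6,2,R) [5 cells changed]:
RRRRR
RRRRR
RRRRR
RRRRR
RRRRR
RRRRR
RWRRR
After op 3 paint(4,2,G):
RRRRR
RRRRR
RRRRR
RRRRR
RRGRR
RRRRR
RWRRR
After op 4 paint(0,4,B):
RRRRB
RRRRR
RRRRR
RRRRR
RRGRR
RRRRR
RWRRR
After op 5 paint(1,1,R):
RRRRB
RRRRR
RRRRR
RRRRR
RRGRR
RRRRR
RWRRR
After op 6 paint(1,1,K):
RRRRB
RKRRR
RRRRR
RRRRR
RRGRR
RRRRR
RWRRR
After op 7 paint(2,0,R):
RRRRB
RKRRR
RRRRR
RRRRR
RRGRR
RRRRR
RWRRR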